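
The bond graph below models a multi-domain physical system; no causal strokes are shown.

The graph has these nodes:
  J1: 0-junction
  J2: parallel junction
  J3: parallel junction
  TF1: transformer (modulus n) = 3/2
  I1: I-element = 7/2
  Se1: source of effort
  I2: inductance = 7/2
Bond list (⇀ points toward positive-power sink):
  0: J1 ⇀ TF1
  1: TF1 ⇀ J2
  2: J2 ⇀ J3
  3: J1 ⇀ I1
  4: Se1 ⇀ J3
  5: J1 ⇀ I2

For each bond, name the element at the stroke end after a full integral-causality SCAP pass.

#0 |J1
#1 |TF1
#2 |J2
#3 |I1
#4 |J3
#5 |I2

#4 stroke→J3  (Se1: effort source, stroke at far end)
#2 stroke→J2  (0-jn J3 has e-setter on 4)
#1 stroke→TF1  (0-jn J2 has e-setter on 2)
#0 stroke→J1  (TF1 one-in-one-out from 1)
#3 stroke→I1  (0-jn J1 has e-setter on 0)
#5 stroke→I2  (J1 effort already set via bond 0)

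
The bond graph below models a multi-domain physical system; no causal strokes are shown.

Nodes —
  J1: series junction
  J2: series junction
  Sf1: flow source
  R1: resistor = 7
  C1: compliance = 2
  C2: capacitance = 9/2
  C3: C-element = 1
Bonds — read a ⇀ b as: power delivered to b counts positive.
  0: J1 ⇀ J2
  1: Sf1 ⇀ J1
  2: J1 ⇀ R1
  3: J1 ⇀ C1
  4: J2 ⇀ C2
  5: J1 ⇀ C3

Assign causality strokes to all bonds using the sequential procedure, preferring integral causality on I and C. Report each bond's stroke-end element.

β1 stroke→Sf1  (Sf1 fixes flow; stroke at Sf1)
β0 stroke→J1  (J1 flow already set via bond 1)
β2 stroke→J1  (J1: bond 1 brought flow, rest push out)
β3 stroke→J1  (J1: bond 1 brought flow, rest push out)
β5 stroke→J1  (J1: bond 1 brought flow, rest push out)
β4 stroke→J2  (common-f at J2 fixed by 0)

b0 →J1
b1 →Sf1
b2 →J1
b3 →J1
b4 →J2
b5 →J1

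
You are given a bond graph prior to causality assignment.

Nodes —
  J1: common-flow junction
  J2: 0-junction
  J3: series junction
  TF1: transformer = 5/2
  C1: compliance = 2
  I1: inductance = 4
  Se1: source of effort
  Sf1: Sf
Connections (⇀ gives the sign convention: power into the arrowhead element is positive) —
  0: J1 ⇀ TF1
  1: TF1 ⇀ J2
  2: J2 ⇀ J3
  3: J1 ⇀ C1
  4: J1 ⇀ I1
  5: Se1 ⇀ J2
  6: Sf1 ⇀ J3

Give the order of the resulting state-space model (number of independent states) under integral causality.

#5 |J2  (Se1 fixes effort; stroke away)
#6 |Sf1  (Sf1: flow source, stroke at near end)
#1 |TF1  (J2 effort already set via bond 5)
#2 |J3  (common-e at J2 fixed by 5)
#0 |J1  (TF TF1: opposite of bond 1)
#3 |J1  (prefer integral on C1)
#4 |I1  (J1 needs exactly one f-in)

2  (C1, I1 all integral)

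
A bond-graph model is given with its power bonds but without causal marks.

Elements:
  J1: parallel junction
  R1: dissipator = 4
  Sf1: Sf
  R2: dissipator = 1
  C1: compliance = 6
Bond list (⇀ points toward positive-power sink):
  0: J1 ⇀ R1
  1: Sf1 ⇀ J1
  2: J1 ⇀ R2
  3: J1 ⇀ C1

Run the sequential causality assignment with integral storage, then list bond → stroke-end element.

#0 →R1
#1 →Sf1
#2 →R2
#3 →J1

b1 |Sf1  (source Sf1 imposes f)
b3 |J1  (C1 outputs effort q/C1)
b0 |R1  (J1: bond 3 brought effort, rest push out)
b2 |R2  (J1: bond 3 brought effort, rest push out)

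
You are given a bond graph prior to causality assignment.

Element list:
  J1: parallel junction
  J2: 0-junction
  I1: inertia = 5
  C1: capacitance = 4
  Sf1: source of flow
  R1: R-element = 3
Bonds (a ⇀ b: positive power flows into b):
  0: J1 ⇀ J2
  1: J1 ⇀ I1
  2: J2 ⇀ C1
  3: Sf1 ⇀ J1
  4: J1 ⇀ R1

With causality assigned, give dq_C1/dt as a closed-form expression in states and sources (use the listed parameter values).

dq_C1/dt = F_Sf1 - p_I1/5 - q_C1/12

bond 3 stroke→Sf1  (Sf1 fixes flow; stroke at Sf1)
bond 1 stroke→I1  (prefer integral on I1)
bond 2 stroke→J2  (C1: C, integral causality)
bond 0 stroke→J1  (J2 effort already set via bond 2)
bond 4 stroke→R1  (common-e at J1 fixed by 0)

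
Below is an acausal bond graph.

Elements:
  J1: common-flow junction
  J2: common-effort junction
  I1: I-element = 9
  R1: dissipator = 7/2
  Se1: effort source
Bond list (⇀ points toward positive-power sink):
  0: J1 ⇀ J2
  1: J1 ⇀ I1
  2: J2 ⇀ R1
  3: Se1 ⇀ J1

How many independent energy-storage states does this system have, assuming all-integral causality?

1  (I1 all integral)

bond 3 stroke at J1  (Se1 (Se) sets effort on bond)
bond 1 stroke at I1  (I1 outputs flow p/I1)
bond 0 stroke at J1  (1-jn J1 has f-setter on 1)
bond 2 stroke at J2  (only one effort-in slot at J2)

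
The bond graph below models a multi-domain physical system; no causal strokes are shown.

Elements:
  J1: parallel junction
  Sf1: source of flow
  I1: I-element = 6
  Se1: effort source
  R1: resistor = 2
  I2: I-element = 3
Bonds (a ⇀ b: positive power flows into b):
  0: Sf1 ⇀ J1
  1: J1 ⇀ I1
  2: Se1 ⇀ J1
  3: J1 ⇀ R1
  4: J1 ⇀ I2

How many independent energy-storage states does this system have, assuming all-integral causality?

2  (I1, I2 all integral)

#0 |Sf1  (Sf1: flow source, stroke at near end)
#2 |J1  (Se1 fixes effort; stroke away)
#1 |I1  (J1 effort already set via bond 2)
#3 |R1  (J1 effort already set via bond 2)
#4 |I2  (common-e at J1 fixed by 2)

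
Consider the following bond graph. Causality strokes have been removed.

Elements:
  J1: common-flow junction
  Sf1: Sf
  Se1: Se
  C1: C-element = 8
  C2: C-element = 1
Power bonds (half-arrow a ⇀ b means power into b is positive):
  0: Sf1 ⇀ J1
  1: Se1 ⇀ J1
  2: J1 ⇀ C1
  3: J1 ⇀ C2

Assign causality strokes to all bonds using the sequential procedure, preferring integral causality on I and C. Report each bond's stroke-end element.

b0 stroke at Sf1  (Sf1 fixes flow; stroke at Sf1)
b1 stroke at J1  (Se1 fixes effort; stroke away)
b2 stroke at J1  (common-f at J1 fixed by 0)
b3 stroke at J1  (J1 flow already set via bond 0)

#0 stroke→Sf1
#1 stroke→J1
#2 stroke→J1
#3 stroke→J1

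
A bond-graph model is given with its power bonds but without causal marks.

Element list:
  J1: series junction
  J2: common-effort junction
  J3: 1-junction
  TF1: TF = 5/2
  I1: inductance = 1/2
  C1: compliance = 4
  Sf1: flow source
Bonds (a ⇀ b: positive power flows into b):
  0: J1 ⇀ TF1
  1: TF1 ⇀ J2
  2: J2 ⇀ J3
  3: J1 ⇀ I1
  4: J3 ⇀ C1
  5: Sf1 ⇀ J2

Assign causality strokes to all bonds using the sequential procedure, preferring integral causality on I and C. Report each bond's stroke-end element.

bond 5 →Sf1  (Sf1 fixes flow; stroke at Sf1)
bond 3 →I1  (prefer integral on I1)
bond 0 →J1  (common-f at J1 fixed by 3)
bond 1 →TF1  (TF TF1: opposite of bond 0)
bond 2 →J2  (J2 needs exactly one e-in)
bond 4 →J3  (common-f at J3 fixed by 2)

b0 stroke→J1
b1 stroke→TF1
b2 stroke→J2
b3 stroke→I1
b4 stroke→J3
b5 stroke→Sf1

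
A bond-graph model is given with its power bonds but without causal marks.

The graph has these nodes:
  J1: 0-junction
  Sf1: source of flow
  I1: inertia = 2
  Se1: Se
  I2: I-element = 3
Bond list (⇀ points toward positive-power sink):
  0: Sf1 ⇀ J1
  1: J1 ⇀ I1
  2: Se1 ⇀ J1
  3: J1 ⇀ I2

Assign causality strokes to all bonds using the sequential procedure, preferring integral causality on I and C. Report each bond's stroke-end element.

b0 |Sf1  (Sf1: flow source, stroke at near end)
b2 |J1  (Se1: effort source, stroke at far end)
b1 |I1  (J1 effort already set via bond 2)
b3 |I2  (0-jn J1 has e-setter on 2)

bond 0 →Sf1
bond 1 →I1
bond 2 →J1
bond 3 →I2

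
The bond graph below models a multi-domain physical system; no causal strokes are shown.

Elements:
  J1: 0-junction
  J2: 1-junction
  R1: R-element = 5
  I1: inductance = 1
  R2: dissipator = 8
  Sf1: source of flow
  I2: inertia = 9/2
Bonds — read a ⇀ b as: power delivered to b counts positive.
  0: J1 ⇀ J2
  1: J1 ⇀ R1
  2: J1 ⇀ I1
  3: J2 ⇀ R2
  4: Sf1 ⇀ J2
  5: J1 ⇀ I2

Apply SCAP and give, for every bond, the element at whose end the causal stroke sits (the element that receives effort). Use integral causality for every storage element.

β0 →J2
β1 →J1
β2 →I1
β3 →J2
β4 →Sf1
β5 →I2

β4 →Sf1  (Sf1 fixes flow; stroke at Sf1)
β0 →J2  (J2: bond 4 brought flow, rest push out)
β3 →J2  (J2: bond 4 brought flow, rest push out)
β2 →I1  (I1 outputs flow p/I1)
β5 →I2  (prefer integral on I2)
β1 →J1  (J1 needs exactly one e-in)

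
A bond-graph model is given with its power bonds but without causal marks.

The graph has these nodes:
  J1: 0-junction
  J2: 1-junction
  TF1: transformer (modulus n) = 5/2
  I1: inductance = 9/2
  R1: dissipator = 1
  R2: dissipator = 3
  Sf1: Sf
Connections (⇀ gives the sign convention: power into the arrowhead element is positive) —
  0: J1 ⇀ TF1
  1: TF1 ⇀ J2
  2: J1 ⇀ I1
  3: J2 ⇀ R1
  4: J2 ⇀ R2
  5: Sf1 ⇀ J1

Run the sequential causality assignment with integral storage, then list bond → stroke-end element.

bond 0 →J1
bond 1 →TF1
bond 2 →I1
bond 3 →J2
bond 4 →J2
bond 5 →Sf1

#5 stroke→Sf1  (Sf1: flow source, stroke at near end)
#2 stroke→I1  (I1: I, integral causality)
#0 stroke→J1  (closing 0-jn rule on J1)
#1 stroke→TF1  (TF1: transformer flips bond 0)
#3 stroke→J2  (J2 flow already set via bond 1)
#4 stroke→J2  (1-jn J2 has f-setter on 1)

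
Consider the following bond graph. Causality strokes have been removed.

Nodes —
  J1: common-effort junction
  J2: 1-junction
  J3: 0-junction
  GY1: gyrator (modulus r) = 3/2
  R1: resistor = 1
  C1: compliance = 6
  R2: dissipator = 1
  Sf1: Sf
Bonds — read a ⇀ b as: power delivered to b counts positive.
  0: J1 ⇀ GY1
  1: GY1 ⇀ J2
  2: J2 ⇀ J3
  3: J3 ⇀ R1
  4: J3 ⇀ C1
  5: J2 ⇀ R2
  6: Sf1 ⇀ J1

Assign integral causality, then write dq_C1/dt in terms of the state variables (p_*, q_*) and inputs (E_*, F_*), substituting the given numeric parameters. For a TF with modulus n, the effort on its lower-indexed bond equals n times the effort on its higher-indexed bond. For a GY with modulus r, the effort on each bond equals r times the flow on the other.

bond 6 stroke at Sf1  (Sf1 (Sf) sets flow on bond)
bond 0 stroke at J1  (J1: last free bond brings effort in)
bond 1 stroke at J2  (through GY1, causality inverts; strokes same side of GY1)
bond 4 stroke at J3  (prefer integral on C1)
bond 2 stroke at J2  (0-jn J3 has e-setter on 4)
bond 3 stroke at R1  (J3 effort already set via bond 4)
bond 5 stroke at R2  (J2 needs exactly one f-in)

dq_C1/dt = 3*F_Sf1/2 - q_C1/3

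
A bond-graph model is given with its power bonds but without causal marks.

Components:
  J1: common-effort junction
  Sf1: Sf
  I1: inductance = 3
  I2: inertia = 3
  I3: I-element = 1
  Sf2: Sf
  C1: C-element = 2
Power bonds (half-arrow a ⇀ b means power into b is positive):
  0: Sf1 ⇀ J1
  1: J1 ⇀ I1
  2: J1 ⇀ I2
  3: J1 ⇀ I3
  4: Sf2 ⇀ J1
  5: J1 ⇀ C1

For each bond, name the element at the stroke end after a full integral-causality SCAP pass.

bond 0 stroke→Sf1
bond 1 stroke→I1
bond 2 stroke→I2
bond 3 stroke→I3
bond 4 stroke→Sf2
bond 5 stroke→J1

#0 |Sf1  (Sf1 (Sf) sets flow on bond)
#4 |Sf2  (Sf2 fixes flow; stroke at Sf2)
#1 |I1  (I1 integral (f out))
#2 |I2  (prefer integral on I2)
#3 |I3  (prefer integral on I3)
#5 |J1  (closing 0-jn rule on J1)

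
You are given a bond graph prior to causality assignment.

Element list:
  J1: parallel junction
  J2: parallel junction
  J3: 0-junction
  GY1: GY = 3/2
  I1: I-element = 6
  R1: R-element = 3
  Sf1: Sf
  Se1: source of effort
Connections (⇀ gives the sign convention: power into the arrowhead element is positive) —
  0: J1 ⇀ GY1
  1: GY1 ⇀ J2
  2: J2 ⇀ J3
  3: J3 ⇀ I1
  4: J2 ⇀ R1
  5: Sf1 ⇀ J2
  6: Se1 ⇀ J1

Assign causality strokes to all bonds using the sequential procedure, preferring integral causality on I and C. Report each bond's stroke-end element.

#5 stroke→Sf1  (Sf1: flow source, stroke at near end)
#6 stroke→J1  (source Se1 imposes e)
#0 stroke→GY1  (J1 effort already set via bond 6)
#1 stroke→GY1  (through GY1, causality inverts; strokes same side of GY1)
#3 stroke→I1  (I1: I, integral causality)
#2 stroke→J3  (closing 0-jn rule on J3)
#4 stroke→J2  (only one effort-in slot at J2)

b0 |GY1
b1 |GY1
b2 |J3
b3 |I1
b4 |J2
b5 |Sf1
b6 |J1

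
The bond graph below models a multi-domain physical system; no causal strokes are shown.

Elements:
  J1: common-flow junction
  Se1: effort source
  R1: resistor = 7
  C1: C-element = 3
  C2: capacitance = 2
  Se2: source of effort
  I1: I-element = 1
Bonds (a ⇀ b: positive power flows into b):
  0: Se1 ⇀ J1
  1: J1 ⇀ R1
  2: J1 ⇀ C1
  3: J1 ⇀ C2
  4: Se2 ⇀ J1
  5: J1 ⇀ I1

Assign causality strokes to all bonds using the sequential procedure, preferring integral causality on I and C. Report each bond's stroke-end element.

b0 →J1
b1 →J1
b2 →J1
b3 →J1
b4 →J1
b5 →I1

β0 |J1  (Se1 (Se) sets effort on bond)
β4 |J1  (Se2: effort source, stroke at far end)
β2 |J1  (C1 outputs effort q/C1)
β3 |J1  (C2 outputs effort q/C2)
β5 |I1  (prefer integral on I1)
β1 |J1  (J1: bond 5 brought flow, rest push out)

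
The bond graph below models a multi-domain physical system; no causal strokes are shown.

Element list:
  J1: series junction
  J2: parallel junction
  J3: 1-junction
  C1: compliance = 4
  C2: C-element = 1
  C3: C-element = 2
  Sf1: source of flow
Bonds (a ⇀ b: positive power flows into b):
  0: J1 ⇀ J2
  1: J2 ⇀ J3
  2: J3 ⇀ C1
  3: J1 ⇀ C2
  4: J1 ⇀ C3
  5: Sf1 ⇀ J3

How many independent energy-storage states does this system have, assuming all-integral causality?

3  (C1, C2, C3 all integral)

bond 5 stroke at Sf1  (Sf1 fixes flow; stroke at Sf1)
bond 1 stroke at J3  (1-jn J3 has f-setter on 5)
bond 2 stroke at J3  (common-f at J3 fixed by 5)
bond 0 stroke at J2  (J2 needs exactly one e-in)
bond 3 stroke at J1  (J1: bond 0 brought flow, rest push out)
bond 4 stroke at J1  (1-jn J1 has f-setter on 0)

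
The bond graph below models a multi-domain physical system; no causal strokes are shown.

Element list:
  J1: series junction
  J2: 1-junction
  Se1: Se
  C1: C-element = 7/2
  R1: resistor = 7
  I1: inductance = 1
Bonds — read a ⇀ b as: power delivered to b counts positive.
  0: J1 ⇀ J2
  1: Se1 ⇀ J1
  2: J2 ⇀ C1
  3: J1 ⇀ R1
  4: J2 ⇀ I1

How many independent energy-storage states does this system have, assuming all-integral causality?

2  (C1, I1 all integral)

β1 stroke at J1  (Se1 (Se) sets effort on bond)
β2 stroke at J2  (C1: C, integral causality)
β4 stroke at I1  (I1 integral (f out))
β0 stroke at J2  (J2: bond 4 brought flow, rest push out)
β3 stroke at J1  (J1: bond 0 brought flow, rest push out)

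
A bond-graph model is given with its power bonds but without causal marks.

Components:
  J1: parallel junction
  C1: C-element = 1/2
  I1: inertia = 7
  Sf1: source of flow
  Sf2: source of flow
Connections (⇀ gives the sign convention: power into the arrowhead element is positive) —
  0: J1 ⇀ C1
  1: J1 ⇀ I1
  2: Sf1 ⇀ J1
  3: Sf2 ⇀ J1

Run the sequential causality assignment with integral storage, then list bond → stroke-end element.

#2 |Sf1  (Sf1 (Sf) sets flow on bond)
#3 |Sf2  (Sf2: flow source, stroke at near end)
#0 |J1  (C1 outputs effort q/C1)
#1 |I1  (J1: bond 0 brought effort, rest push out)

β0 |J1
β1 |I1
β2 |Sf1
β3 |Sf2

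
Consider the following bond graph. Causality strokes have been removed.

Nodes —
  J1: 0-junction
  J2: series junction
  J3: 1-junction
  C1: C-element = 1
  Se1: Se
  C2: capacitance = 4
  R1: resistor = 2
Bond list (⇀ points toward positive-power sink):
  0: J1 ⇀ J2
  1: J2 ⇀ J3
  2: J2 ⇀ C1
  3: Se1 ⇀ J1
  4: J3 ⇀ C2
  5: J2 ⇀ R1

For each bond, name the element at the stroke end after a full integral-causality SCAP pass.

#3 stroke→J1  (source Se1 imposes e)
#0 stroke→J2  (J1: bond 3 brought effort, rest push out)
#2 stroke→J2  (prefer integral on C1)
#4 stroke→J3  (C2 outputs effort q/C2)
#1 stroke→J2  (J3: last free bond brings flow in)
#5 stroke→R1  (J2: last free bond brings flow in)

β0 →J2
β1 →J2
β2 →J2
β3 →J1
β4 →J3
β5 →R1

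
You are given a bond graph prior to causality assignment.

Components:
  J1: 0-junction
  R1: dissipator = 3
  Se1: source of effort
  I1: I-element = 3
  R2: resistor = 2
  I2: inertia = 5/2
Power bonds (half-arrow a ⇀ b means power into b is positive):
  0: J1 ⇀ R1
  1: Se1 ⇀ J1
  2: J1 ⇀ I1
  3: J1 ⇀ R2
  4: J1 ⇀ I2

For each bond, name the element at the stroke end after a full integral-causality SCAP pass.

#0 stroke→R1
#1 stroke→J1
#2 stroke→I1
#3 stroke→R2
#4 stroke→I2

bond 1 stroke→J1  (Se1 fixes effort; stroke away)
bond 0 stroke→R1  (J1: bond 1 brought effort, rest push out)
bond 2 stroke→I1  (0-jn J1 has e-setter on 1)
bond 3 stroke→R2  (J1: bond 1 brought effort, rest push out)
bond 4 stroke→I2  (0-jn J1 has e-setter on 1)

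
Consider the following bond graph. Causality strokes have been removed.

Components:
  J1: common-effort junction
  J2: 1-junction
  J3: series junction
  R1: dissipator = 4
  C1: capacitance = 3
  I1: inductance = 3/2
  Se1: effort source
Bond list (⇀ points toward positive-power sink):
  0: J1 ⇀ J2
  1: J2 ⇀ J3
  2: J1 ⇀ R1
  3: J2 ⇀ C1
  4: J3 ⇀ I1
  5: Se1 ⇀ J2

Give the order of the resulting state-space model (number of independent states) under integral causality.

#5 |J2  (Se1: effort source, stroke at far end)
#3 |J2  (prefer integral on C1)
#4 |I1  (I1 outputs flow p/I1)
#1 |J3  (J3: bond 4 brought flow, rest push out)
#0 |J2  (J2: bond 1 brought flow, rest push out)
#2 |J1  (only one effort-in slot at J1)

2  (C1, I1 all integral)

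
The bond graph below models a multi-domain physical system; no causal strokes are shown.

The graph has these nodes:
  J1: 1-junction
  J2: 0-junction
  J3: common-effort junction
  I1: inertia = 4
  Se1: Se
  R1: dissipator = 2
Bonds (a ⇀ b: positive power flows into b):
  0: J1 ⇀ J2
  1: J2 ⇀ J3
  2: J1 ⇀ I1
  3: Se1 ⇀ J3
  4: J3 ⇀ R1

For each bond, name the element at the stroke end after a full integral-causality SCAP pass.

bond 0 stroke at J1
bond 1 stroke at J2
bond 2 stroke at I1
bond 3 stroke at J3
bond 4 stroke at R1

bond 3 stroke at J3  (Se1: effort source, stroke at far end)
bond 1 stroke at J2  (J3 effort already set via bond 3)
bond 4 stroke at R1  (J3 effort already set via bond 3)
bond 0 stroke at J1  (J2: bond 1 brought effort, rest push out)
bond 2 stroke at I1  (closing 1-jn rule on J1)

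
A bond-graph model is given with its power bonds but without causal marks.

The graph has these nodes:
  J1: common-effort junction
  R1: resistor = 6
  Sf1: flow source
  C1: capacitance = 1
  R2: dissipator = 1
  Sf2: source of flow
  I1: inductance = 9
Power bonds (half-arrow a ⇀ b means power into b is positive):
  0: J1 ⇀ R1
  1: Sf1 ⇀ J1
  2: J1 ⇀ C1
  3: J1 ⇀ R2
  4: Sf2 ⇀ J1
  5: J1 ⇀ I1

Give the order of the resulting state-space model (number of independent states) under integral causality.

2  (C1, I1 all integral)

b1 →Sf1  (Sf1: flow source, stroke at near end)
b4 →Sf2  (source Sf2 imposes f)
b2 →J1  (C1: C, integral causality)
b0 →R1  (0-jn J1 has e-setter on 2)
b3 →R2  (J1: bond 2 brought effort, rest push out)
b5 →I1  (0-jn J1 has e-setter on 2)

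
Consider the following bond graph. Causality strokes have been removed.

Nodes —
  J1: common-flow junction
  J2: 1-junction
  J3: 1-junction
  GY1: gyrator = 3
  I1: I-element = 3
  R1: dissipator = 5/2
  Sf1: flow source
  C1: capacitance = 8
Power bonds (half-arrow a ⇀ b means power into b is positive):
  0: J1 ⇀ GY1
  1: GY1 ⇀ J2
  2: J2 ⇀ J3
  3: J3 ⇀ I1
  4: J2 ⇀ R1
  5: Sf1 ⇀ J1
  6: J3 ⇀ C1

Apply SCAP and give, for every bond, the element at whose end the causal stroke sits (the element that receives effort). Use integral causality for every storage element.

bond 5 |Sf1  (Sf1 fixes flow; stroke at Sf1)
bond 0 |J1  (common-f at J1 fixed by 5)
bond 1 |J2  (GY1: gyrator matches bond 0)
bond 3 |I1  (I1 outputs flow p/I1)
bond 2 |J3  (common-f at J3 fixed by 3)
bond 6 |J3  (1-jn J3 has f-setter on 3)
bond 4 |J2  (J2 flow already set via bond 2)

bond 0 →J1
bond 1 →J2
bond 2 →J3
bond 3 →I1
bond 4 →J2
bond 5 →Sf1
bond 6 →J3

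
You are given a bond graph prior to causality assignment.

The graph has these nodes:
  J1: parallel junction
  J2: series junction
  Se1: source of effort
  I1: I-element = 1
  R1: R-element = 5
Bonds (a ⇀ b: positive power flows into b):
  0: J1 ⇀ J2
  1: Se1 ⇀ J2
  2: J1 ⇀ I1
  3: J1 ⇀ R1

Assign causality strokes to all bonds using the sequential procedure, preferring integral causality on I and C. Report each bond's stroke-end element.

β0 |J1
β1 |J2
β2 |I1
β3 |R1

#1 stroke→J2  (Se1: effort source, stroke at far end)
#0 stroke→J1  (only one flow-in slot at J2)
#2 stroke→I1  (J1 effort already set via bond 0)
#3 stroke→R1  (0-jn J1 has e-setter on 0)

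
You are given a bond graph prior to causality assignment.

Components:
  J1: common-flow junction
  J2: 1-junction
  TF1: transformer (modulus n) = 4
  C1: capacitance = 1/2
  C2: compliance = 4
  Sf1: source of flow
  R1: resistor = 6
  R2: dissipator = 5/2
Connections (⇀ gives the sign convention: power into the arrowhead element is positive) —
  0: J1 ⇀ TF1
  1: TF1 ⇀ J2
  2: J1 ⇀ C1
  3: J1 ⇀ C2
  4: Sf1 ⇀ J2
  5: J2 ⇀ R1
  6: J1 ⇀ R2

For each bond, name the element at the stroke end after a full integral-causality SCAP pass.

bond 4 stroke→Sf1  (Sf1 (Sf) sets flow on bond)
bond 1 stroke→J2  (J2: bond 4 brought flow, rest push out)
bond 5 stroke→J2  (1-jn J2 has f-setter on 4)
bond 0 stroke→TF1  (TF TF1: opposite of bond 1)
bond 2 stroke→J1  (common-f at J1 fixed by 0)
bond 3 stroke→J1  (1-jn J1 has f-setter on 0)
bond 6 stroke→J1  (J1 flow already set via bond 0)

b0 stroke→TF1
b1 stroke→J2
b2 stroke→J1
b3 stroke→J1
b4 stroke→Sf1
b5 stroke→J2
b6 stroke→J1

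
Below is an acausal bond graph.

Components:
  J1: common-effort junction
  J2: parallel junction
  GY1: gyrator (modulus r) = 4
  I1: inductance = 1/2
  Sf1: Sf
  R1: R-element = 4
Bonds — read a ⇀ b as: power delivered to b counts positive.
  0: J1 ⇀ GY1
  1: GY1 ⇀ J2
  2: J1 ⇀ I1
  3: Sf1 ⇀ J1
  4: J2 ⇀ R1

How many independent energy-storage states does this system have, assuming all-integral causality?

1  (I1 all integral)

#3 |Sf1  (Sf1 (Sf) sets flow on bond)
#2 |I1  (I1 integral (f out))
#0 |J1  (J1: last free bond brings effort in)
#1 |J2  (GY1: gyrator matches bond 0)
#4 |R1  (0-jn J2 has e-setter on 1)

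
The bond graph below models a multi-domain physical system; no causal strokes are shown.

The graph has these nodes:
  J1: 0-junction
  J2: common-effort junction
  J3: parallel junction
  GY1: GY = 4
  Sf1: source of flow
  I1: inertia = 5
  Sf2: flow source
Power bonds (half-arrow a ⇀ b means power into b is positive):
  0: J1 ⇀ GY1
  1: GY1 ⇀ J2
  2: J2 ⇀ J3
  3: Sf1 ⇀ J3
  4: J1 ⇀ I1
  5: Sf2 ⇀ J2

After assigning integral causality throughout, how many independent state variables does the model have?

1  (I1 all integral)

#3 stroke at Sf1  (Sf1 fixes flow; stroke at Sf1)
#5 stroke at Sf2  (Sf2 (Sf) sets flow on bond)
#2 stroke at J3  (only one effort-in slot at J3)
#1 stroke at J2  (closing 0-jn rule on J2)
#0 stroke at J1  (GY1 both-in/both-out from 1)
#4 stroke at I1  (J1: bond 0 brought effort, rest push out)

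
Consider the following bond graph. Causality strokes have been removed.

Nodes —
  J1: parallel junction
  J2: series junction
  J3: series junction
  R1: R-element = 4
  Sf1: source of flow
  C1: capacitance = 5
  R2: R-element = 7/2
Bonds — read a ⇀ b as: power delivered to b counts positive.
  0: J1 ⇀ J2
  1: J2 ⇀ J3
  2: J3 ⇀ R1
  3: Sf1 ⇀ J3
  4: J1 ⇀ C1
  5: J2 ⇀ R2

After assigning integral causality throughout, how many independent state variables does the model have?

b3 |Sf1  (Sf1 (Sf) sets flow on bond)
b1 |J3  (J3 flow already set via bond 3)
b2 |J3  (1-jn J3 has f-setter on 3)
b0 |J2  (1-jn J2 has f-setter on 1)
b5 |J2  (1-jn J2 has f-setter on 1)
b4 |J1  (J1: last free bond brings effort in)

1  (C1 all integral)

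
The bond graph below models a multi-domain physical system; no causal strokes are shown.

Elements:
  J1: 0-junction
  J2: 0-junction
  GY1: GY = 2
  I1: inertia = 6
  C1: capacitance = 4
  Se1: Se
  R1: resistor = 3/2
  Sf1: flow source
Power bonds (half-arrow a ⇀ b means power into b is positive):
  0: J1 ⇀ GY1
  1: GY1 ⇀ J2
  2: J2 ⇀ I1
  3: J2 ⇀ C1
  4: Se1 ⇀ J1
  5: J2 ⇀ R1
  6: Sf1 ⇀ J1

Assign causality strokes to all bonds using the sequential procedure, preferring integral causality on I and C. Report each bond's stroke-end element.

b0 |GY1
b1 |GY1
b2 |I1
b3 |J2
b4 |J1
b5 |R1
b6 |Sf1

bond 4 stroke at J1  (Se1: effort source, stroke at far end)
bond 6 stroke at Sf1  (Sf1 (Sf) sets flow on bond)
bond 0 stroke at GY1  (J1: bond 4 brought effort, rest push out)
bond 1 stroke at GY1  (GY1: gyrator matches bond 0)
bond 2 stroke at I1  (I1 outputs flow p/I1)
bond 3 stroke at J2  (C1 integral (e out))
bond 5 stroke at R1  (J2 effort already set via bond 3)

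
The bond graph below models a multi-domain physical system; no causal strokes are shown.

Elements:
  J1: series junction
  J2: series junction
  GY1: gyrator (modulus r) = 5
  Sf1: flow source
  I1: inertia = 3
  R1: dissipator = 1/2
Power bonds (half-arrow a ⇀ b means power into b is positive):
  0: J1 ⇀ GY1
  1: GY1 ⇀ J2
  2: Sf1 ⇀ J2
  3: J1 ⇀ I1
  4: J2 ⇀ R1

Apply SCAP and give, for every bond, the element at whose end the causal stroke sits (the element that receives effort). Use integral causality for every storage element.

bond 2 →Sf1  (Sf1: flow source, stroke at near end)
bond 1 →J2  (common-f at J2 fixed by 2)
bond 4 →J2  (1-jn J2 has f-setter on 2)
bond 0 →J1  (GY1: gyrator matches bond 1)
bond 3 →I1  (J1 needs exactly one f-in)

#0 stroke→J1
#1 stroke→J2
#2 stroke→Sf1
#3 stroke→I1
#4 stroke→J2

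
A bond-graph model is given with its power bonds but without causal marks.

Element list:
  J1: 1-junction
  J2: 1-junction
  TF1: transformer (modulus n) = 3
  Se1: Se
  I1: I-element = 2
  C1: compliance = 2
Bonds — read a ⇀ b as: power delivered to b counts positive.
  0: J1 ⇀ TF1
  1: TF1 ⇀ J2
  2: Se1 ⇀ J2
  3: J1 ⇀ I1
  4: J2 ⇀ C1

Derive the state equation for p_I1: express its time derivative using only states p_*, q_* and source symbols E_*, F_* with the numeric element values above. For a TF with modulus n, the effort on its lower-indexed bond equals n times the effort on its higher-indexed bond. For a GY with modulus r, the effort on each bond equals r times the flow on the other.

dp_I1/dt = 3*E_Se1 - 3*q_C1/2

b2 stroke→J2  (Se1 fixes effort; stroke away)
b3 stroke→I1  (I1 outputs flow p/I1)
b0 stroke→J1  (1-jn J1 has f-setter on 3)
b1 stroke→TF1  (TF1: transformer flips bond 0)
b4 stroke→J2  (common-f at J2 fixed by 1)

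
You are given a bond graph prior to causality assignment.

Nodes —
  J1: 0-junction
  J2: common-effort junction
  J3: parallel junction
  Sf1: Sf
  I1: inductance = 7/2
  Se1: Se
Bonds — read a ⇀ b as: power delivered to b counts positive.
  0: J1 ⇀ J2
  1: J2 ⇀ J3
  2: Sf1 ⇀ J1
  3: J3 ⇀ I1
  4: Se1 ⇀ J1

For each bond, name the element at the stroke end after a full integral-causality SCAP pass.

bond 2 stroke at Sf1  (Sf1 (Sf) sets flow on bond)
bond 4 stroke at J1  (Se1 (Se) sets effort on bond)
bond 0 stroke at J2  (J1 effort already set via bond 4)
bond 1 stroke at J3  (J2: bond 0 brought effort, rest push out)
bond 3 stroke at I1  (J3 effort already set via bond 1)

β0 stroke at J2
β1 stroke at J3
β2 stroke at Sf1
β3 stroke at I1
β4 stroke at J1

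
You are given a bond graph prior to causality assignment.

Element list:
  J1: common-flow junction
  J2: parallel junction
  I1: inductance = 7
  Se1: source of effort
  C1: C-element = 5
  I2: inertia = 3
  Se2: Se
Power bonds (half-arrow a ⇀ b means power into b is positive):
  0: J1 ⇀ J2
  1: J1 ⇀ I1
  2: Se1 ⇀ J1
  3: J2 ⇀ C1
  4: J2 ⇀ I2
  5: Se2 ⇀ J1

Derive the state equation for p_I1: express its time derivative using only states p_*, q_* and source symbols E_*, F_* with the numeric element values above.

dp_I1/dt = E_Se1 + E_Se2 - q_C1/5

bond 2 stroke at J1  (Se1: effort source, stroke at far end)
bond 5 stroke at J1  (source Se2 imposes e)
bond 1 stroke at I1  (I1 outputs flow p/I1)
bond 0 stroke at J1  (common-f at J1 fixed by 1)
bond 3 stroke at J2  (C1 outputs effort q/C1)
bond 4 stroke at I2  (common-e at J2 fixed by 3)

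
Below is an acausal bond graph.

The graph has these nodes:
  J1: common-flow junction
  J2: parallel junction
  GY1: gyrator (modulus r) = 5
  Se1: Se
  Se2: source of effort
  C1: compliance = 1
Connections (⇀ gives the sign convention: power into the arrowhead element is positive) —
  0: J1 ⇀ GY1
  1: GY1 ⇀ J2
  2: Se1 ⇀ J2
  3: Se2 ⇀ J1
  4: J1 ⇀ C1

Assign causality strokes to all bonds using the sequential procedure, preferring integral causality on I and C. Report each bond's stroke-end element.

b2 stroke→J2  (source Se1 imposes e)
b3 stroke→J1  (Se2 fixes effort; stroke away)
b1 stroke→GY1  (J2: bond 2 brought effort, rest push out)
b0 stroke→GY1  (GY1: gyrator matches bond 1)
b4 stroke→J1  (1-jn J1 has f-setter on 0)

bond 0 stroke at GY1
bond 1 stroke at GY1
bond 2 stroke at J2
bond 3 stroke at J1
bond 4 stroke at J1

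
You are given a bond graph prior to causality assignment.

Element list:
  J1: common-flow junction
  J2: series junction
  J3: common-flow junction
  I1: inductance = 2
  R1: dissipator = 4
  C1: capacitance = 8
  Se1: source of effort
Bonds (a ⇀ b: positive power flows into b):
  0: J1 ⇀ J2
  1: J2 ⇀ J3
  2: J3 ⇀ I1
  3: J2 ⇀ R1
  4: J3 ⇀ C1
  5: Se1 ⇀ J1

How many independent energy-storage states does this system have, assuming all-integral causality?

2  (C1, I1 all integral)

bond 5 |J1  (Se1 (Se) sets effort on bond)
bond 0 |J2  (J1: last free bond brings flow in)
bond 2 |I1  (I1 integral (f out))
bond 1 |J3  (1-jn J3 has f-setter on 2)
bond 4 |J3  (J3 flow already set via bond 2)
bond 3 |J2  (1-jn J2 has f-setter on 1)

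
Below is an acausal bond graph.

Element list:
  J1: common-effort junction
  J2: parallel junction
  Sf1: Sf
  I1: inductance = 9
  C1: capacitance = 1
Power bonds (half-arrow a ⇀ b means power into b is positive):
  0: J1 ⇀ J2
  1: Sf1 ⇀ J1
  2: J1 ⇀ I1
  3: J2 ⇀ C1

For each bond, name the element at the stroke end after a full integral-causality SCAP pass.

#0 stroke→J1
#1 stroke→Sf1
#2 stroke→I1
#3 stroke→J2

#1 →Sf1  (source Sf1 imposes f)
#2 →I1  (I1 outputs flow p/I1)
#0 →J1  (only one effort-in slot at J1)
#3 →J2  (J2: last free bond brings effort in)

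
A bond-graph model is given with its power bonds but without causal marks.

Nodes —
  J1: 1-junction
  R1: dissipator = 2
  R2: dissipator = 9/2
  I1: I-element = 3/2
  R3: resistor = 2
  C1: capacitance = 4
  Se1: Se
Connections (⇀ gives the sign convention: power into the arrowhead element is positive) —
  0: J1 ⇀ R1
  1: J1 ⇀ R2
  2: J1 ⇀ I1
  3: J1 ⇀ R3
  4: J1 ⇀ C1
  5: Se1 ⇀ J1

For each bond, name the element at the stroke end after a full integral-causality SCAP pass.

b0 stroke→J1
b1 stroke→J1
b2 stroke→I1
b3 stroke→J1
b4 stroke→J1
b5 stroke→J1

#5 stroke at J1  (source Se1 imposes e)
#2 stroke at I1  (prefer integral on I1)
#0 stroke at J1  (common-f at J1 fixed by 2)
#1 stroke at J1  (J1: bond 2 brought flow, rest push out)
#3 stroke at J1  (1-jn J1 has f-setter on 2)
#4 stroke at J1  (J1 flow already set via bond 2)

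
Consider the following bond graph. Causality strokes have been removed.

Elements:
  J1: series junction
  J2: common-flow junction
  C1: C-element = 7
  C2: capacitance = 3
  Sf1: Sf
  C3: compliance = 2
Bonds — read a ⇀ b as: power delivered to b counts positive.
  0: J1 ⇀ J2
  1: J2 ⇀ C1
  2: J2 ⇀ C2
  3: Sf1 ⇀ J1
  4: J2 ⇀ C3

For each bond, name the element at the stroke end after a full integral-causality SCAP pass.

b0 stroke→J1
b1 stroke→J2
b2 stroke→J2
b3 stroke→Sf1
b4 stroke→J2

#3 stroke at Sf1  (Sf1: flow source, stroke at near end)
#0 stroke at J1  (J1 flow already set via bond 3)
#1 stroke at J2  (J2: bond 0 brought flow, rest push out)
#2 stroke at J2  (J2 flow already set via bond 0)
#4 stroke at J2  (J2: bond 0 brought flow, rest push out)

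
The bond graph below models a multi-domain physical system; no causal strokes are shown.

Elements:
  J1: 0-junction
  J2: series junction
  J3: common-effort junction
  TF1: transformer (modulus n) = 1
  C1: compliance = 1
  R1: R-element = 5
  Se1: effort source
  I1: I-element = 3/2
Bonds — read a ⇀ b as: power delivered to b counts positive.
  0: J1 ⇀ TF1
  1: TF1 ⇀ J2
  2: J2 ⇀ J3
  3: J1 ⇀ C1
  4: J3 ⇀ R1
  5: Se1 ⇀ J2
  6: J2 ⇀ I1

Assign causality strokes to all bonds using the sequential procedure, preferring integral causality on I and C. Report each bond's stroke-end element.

β5 stroke at J2  (Se1 fixes effort; stroke away)
β3 stroke at J1  (C1 integral (e out))
β0 stroke at TF1  (J1: bond 3 brought effort, rest push out)
β1 stroke at J2  (TF TF1: opposite of bond 0)
β6 stroke at I1  (prefer integral on I1)
β2 stroke at J2  (J2 flow already set via bond 6)
β4 stroke at J3  (J3: last free bond brings effort in)

bond 0 stroke at TF1
bond 1 stroke at J2
bond 2 stroke at J2
bond 3 stroke at J1
bond 4 stroke at J3
bond 5 stroke at J2
bond 6 stroke at I1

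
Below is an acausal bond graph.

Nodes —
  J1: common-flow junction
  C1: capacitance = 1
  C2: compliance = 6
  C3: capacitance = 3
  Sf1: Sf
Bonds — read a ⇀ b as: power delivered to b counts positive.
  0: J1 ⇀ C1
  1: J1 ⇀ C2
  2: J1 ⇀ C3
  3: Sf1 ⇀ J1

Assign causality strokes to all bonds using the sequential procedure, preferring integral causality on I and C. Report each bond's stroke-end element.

b3 →Sf1  (Sf1: flow source, stroke at near end)
b0 →J1  (1-jn J1 has f-setter on 3)
b1 →J1  (common-f at J1 fixed by 3)
b2 →J1  (common-f at J1 fixed by 3)

b0 stroke at J1
b1 stroke at J1
b2 stroke at J1
b3 stroke at Sf1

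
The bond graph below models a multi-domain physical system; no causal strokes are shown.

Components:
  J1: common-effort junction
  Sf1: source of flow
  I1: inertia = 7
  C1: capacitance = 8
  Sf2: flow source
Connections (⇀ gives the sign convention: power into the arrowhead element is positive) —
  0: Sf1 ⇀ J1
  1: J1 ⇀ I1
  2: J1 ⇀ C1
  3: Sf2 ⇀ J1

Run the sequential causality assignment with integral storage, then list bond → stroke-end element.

#0 stroke→Sf1
#1 stroke→I1
#2 stroke→J1
#3 stroke→Sf2

#0 stroke at Sf1  (source Sf1 imposes f)
#3 stroke at Sf2  (Sf2 fixes flow; stroke at Sf2)
#1 stroke at I1  (I1 outputs flow p/I1)
#2 stroke at J1  (closing 0-jn rule on J1)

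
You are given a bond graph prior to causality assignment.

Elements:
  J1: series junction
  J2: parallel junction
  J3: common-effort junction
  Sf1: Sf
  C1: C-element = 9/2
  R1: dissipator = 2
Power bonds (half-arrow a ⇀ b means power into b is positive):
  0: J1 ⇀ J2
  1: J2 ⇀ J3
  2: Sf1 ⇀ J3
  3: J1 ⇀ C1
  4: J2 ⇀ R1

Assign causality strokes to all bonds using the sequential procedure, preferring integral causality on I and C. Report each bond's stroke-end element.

β0 |J2
β1 |J3
β2 |Sf1
β3 |J1
β4 |R1

#2 stroke→Sf1  (Sf1 fixes flow; stroke at Sf1)
#1 stroke→J3  (J3: last free bond brings effort in)
#3 stroke→J1  (C1: C, integral causality)
#0 stroke→J2  (only one flow-in slot at J1)
#4 stroke→R1  (0-jn J2 has e-setter on 0)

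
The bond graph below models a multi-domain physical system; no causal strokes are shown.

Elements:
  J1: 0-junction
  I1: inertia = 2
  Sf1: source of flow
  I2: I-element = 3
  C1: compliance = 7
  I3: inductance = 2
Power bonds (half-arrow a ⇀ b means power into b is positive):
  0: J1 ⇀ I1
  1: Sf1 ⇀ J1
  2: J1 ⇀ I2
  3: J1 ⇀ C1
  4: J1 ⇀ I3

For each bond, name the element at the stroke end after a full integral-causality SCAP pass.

β1 stroke→Sf1  (Sf1 fixes flow; stroke at Sf1)
β0 stroke→I1  (I1: I, integral causality)
β2 stroke→I2  (I2 integral (f out))
β3 stroke→J1  (C1 integral (e out))
β4 stroke→I3  (0-jn J1 has e-setter on 3)

b0 →I1
b1 →Sf1
b2 →I2
b3 →J1
b4 →I3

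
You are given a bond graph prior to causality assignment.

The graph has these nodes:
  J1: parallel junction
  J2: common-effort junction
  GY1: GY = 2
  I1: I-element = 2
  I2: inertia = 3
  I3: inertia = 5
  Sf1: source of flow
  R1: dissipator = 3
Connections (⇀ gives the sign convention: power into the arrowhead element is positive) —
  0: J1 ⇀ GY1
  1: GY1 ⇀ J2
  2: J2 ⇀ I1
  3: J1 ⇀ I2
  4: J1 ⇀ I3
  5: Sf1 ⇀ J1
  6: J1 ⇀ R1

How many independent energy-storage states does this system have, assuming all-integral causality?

3  (I1, I2, I3 all integral)

β5 stroke at Sf1  (Sf1: flow source, stroke at near end)
β2 stroke at I1  (I1: I, integral causality)
β1 stroke at J2  (J2: last free bond brings effort in)
β0 stroke at J1  (GY GY1: same side as bond 1)
β3 stroke at I2  (J1: bond 0 brought effort, rest push out)
β4 stroke at I3  (J1 effort already set via bond 0)
β6 stroke at R1  (common-e at J1 fixed by 0)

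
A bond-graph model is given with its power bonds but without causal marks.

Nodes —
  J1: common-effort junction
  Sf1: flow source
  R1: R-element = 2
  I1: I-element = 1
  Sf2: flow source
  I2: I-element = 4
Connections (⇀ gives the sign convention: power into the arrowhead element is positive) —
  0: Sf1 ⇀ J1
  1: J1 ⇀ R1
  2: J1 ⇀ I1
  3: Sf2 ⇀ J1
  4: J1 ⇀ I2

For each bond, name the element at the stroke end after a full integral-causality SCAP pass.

#0 stroke→Sf1
#1 stroke→J1
#2 stroke→I1
#3 stroke→Sf2
#4 stroke→I2

β0 →Sf1  (Sf1 fixes flow; stroke at Sf1)
β3 →Sf2  (Sf2 (Sf) sets flow on bond)
β2 →I1  (I1 outputs flow p/I1)
β4 →I2  (prefer integral on I2)
β1 →J1  (closing 0-jn rule on J1)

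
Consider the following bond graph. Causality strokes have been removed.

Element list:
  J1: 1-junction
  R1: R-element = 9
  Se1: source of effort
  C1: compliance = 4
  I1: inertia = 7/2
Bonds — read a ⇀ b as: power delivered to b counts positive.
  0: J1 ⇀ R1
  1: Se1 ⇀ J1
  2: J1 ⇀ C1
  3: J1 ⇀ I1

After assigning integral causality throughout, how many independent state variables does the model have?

bond 1 →J1  (Se1 fixes effort; stroke away)
bond 2 →J1  (prefer integral on C1)
bond 3 →I1  (prefer integral on I1)
bond 0 →J1  (common-f at J1 fixed by 3)

2  (C1, I1 all integral)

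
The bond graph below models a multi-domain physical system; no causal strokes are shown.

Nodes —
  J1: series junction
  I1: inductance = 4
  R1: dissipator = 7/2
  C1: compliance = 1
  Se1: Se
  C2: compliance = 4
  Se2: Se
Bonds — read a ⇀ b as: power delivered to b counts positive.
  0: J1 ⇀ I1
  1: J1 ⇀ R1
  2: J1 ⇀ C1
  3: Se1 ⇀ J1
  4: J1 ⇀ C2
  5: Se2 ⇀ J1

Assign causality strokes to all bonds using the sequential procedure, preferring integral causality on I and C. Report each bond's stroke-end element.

#0 stroke→I1
#1 stroke→J1
#2 stroke→J1
#3 stroke→J1
#4 stroke→J1
#5 stroke→J1

b3 stroke at J1  (Se1 (Se) sets effort on bond)
b5 stroke at J1  (Se2 fixes effort; stroke away)
b0 stroke at I1  (I1 outputs flow p/I1)
b1 stroke at J1  (J1: bond 0 brought flow, rest push out)
b2 stroke at J1  (1-jn J1 has f-setter on 0)
b4 stroke at J1  (J1: bond 0 brought flow, rest push out)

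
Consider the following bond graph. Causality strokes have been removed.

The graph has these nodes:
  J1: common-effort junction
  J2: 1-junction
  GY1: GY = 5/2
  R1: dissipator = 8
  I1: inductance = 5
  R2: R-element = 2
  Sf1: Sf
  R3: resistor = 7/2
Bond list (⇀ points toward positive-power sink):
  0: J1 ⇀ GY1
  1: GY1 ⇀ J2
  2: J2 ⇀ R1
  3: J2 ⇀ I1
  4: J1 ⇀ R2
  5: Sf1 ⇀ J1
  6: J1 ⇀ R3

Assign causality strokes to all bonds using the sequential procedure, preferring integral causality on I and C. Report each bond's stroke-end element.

#5 |Sf1  (Sf1: flow source, stroke at near end)
#3 |I1  (prefer integral on I1)
#1 |J2  (J2: bond 3 brought flow, rest push out)
#2 |J2  (J2 flow already set via bond 3)
#0 |J1  (through GY1, causality inverts; strokes same side of GY1)
#4 |R2  (common-e at J1 fixed by 0)
#6 |R3  (J1 effort already set via bond 0)

#0 |J1
#1 |J2
#2 |J2
#3 |I1
#4 |R2
#5 |Sf1
#6 |R3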